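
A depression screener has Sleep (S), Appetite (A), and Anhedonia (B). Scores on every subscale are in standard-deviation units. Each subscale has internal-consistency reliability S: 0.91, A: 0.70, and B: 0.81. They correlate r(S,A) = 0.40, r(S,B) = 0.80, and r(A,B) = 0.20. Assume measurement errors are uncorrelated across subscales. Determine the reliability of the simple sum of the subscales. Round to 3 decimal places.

0.900

Var(S+A+B) = 3 + 2·[0.40 + 0.80 + 0.20] = 3 + 2.8 = 5.8.
Because errors are independent across components, Cov(Tᵢ,Tⱼ) = Cov(Xᵢ,Xⱼ); the off-diagonal part of the true-score variance is the same as above.
True-score variance = [0.91 + 0.70 + 0.81] + 2.8 = 2.42 + 2.8 = 5.22.
Reliability = 5.22 / 5.8 = 0.900.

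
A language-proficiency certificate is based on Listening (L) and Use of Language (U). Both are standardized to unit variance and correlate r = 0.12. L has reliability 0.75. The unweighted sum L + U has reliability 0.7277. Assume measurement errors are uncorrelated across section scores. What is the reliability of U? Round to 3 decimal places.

0.640

Var(L+U) = 2 + 2·0.12 = 2.240.
True-score variance = ρ_L + ρ_U + 2·0.12, so 0.7277 = (0.75 + ρ_U + 0.24) / 2.240.
ρ_U = 0.7277·2.240 − 0.75 − 0.24 = 0.640.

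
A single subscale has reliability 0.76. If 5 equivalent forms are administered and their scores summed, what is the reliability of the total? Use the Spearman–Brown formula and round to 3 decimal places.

ρ_k = kρ / (1 + (k−1)ρ) = 5·0.76 / (1 + 4·0.76) = 3.800 / 4.040 = 0.941.

0.941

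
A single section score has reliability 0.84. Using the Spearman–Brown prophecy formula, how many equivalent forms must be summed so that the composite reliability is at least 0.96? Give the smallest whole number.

5

k ≥ ρ*(1−ρ₁)/(ρ₁(1−ρ*)) = 0.96·0.16 / (0.84·0.04) = 4.571.
Smallest integer k = 5.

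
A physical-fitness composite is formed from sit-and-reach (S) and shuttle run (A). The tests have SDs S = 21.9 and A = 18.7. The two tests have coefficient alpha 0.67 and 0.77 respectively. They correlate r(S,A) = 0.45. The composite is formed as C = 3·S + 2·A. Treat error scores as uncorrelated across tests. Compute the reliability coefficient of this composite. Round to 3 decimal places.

0.780

Var(C) = 3²·21.9² + 2²·18.7² + 2·[6·21.9·18.7·0.45] = 5715.25 + 2211.46 = 7926.71.
Because errors are independent across components, Cov(Tᵢ,Tⱼ) = Cov(Xᵢ,Xⱼ); the off-diagonal part of the true-score variance is the same as above.
True-score variance = [3²·21.9²·0.67 + 2²·18.7²·0.77] + 2211.46 = 3969.09 + 2211.46 = 6180.56.
Reliability = 6180.56 / 7926.71 = 0.780.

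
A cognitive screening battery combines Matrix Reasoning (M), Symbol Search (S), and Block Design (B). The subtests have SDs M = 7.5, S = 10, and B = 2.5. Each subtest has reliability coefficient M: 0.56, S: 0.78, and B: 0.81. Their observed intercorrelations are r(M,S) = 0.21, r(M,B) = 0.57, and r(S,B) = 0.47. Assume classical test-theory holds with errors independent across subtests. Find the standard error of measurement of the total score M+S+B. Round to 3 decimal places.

Var(total) = 162.5 + 76.375 = 238.875.
True-score variance = 114.562 + 76.375 = 190.938, so reliability = 0.7993.
Error variance = 238.875 − 190.938 = 47.9375; SEM = √47.9375 = 6.924.

6.924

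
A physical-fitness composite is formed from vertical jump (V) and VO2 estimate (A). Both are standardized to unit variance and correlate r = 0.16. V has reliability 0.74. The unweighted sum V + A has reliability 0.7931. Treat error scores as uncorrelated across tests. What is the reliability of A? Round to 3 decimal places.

Var(V+A) = 2 + 2·0.16 = 2.320.
True-score variance = ρ_V + ρ_A + 2·0.16, so 0.7931 = (0.74 + ρ_A + 0.32) / 2.320.
ρ_A = 0.7931·2.320 − 0.74 − 0.32 = 0.780.

0.780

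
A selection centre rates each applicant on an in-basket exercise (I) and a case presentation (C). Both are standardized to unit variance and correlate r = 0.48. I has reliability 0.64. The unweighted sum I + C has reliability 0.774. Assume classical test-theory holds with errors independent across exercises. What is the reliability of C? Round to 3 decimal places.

0.691

Var(I+C) = 2 + 2·0.48 = 2.960.
True-score variance = ρ_I + ρ_C + 2·0.48, so 0.774 = (0.64 + ρ_C + 0.96) / 2.960.
ρ_C = 0.774·2.960 − 0.64 − 0.96 = 0.691.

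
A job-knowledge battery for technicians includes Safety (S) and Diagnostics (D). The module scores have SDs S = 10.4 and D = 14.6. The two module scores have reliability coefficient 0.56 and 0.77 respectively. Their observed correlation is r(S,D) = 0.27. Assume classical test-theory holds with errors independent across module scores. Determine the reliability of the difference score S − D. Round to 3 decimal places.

Var(S−D) = 10.4² + 14.6² − 2·10.4·14.6·0.27 = 321.32 − 81.9936 = 239.326.
Because errors are independent across components, Cov(Tᵢ,Tⱼ) = Cov(Xᵢ,Xⱼ); the off-diagonal part of the true-score variance is the same as above.
True-score variance = [10.4²·0.56 + 14.6²·0.77] − 81.9936 = 224.703 − 81.9936 = 142.709.
Reliability = 142.709 / 239.326 = 0.596.

0.596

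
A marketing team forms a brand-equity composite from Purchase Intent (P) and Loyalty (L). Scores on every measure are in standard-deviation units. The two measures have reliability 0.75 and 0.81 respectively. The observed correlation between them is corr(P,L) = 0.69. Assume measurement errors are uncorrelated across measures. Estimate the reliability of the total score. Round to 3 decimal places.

Var(P+L) = 2 + 2·[0.69] = 2 + 1.38 = 3.38.
Under uncorrelated errors the observed covariances equal the true-score covariances, so only the own-variance terms attenuate.
True-score variance = [0.75 + 0.81] + 1.38 = 1.56 + 1.38 = 2.94.
Reliability = 2.94 / 3.38 = 0.870.

0.870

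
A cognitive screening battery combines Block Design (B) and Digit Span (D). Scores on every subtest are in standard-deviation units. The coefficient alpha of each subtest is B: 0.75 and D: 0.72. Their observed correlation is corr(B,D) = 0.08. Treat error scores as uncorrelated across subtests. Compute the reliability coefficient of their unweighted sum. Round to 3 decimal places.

0.755

Var(B+D) = 2 + 2·[0.08] = 2 + 0.16 = 2.16.
With uncorrelated errors the cross-covariances are all true-score covariance, so they carry over unchanged; only the diagonal terms shrink to ρᵢσᵢ².
True-score variance = [0.75 + 0.72] + 0.16 = 1.47 + 0.16 = 1.63.
Reliability = 1.63 / 2.16 = 0.755.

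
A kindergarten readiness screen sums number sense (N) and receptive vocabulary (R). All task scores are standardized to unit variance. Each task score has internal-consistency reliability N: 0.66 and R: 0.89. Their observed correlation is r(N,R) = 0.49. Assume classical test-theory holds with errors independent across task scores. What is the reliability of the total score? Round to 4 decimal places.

Var(N+R) = 2 + 2·[0.49] = 2 + 0.98 = 2.98.
With uncorrelated errors the cross-covariances are all true-score covariance, so they carry over unchanged; only the diagonal terms shrink to ρᵢσᵢ².
True-score variance = [0.66 + 0.89] + 0.98 = 1.55 + 0.98 = 2.53.
Reliability = 2.53 / 2.98 = 0.8490.

0.8490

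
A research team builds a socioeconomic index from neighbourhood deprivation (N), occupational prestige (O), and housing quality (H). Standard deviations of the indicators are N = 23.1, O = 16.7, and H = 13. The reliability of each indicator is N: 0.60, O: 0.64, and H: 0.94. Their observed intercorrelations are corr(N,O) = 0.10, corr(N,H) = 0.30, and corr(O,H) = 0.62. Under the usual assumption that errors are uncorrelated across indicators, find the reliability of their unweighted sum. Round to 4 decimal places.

Var(N+O+H) = 23.1² + 16.7² + 13² + 2·[23.1·16.7·0.10 + 23.1·13·0.30 + 16.7·13·0.62] = 981.5 + 526.538 = 1508.04.
Under uncorrelated errors the observed covariances equal the true-score covariances, so only the own-variance terms attenuate.
True-score variance = [23.1²·0.60 + 16.7²·0.64 + 13²·0.94] + 526.538 = 657.516 + 526.538 = 1184.05.
Reliability = 1184.05 / 1508.04 = 0.7852.

0.7852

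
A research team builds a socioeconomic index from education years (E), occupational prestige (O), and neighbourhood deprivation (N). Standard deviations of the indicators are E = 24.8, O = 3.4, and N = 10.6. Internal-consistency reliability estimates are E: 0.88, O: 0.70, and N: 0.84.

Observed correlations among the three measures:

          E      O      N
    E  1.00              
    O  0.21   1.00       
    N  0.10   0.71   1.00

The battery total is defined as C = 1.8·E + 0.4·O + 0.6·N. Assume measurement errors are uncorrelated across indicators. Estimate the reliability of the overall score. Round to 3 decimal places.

Var(C) = 1.8²·24.8² + 0.4²·3.4² + 0.6²·10.6² + 2·[0.72·24.8·3.4·0.21 + 1.08·24.8·10.6·0.10 + 0.24·3.4·10.6·0.71] = 2035.03 + 94.5629 = 2129.59.
With uncorrelated errors the cross-covariances are all true-score covariance, so they carry over unchanged; only the diagonal terms shrink to ρᵢσᵢ².
True-score variance = [1.8²·24.8²·0.88 + 0.4²·3.4²·0.70 + 0.6²·10.6²·0.84] + 94.5629 = 1788.87 + 94.5629 = 1883.44.
Reliability = 1883.44 / 2129.59 = 0.884.

0.884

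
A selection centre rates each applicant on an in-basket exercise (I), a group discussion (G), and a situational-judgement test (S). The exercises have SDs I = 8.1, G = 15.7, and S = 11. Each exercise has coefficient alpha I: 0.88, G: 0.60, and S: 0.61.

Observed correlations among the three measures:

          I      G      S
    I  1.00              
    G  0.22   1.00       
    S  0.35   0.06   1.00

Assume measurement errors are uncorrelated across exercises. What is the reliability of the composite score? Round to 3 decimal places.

Var(I+G+S) = 8.1² + 15.7² + 11² + 2·[8.1·15.7·0.22 + 8.1·11·0.35 + 15.7·11·0.06] = 433.1 + 139.049 = 572.149.
With uncorrelated errors the cross-covariances are all true-score covariance, so they carry over unchanged; only the diagonal terms shrink to ρᵢσᵢ².
True-score variance = [8.1²·0.88 + 15.7²·0.60 + 11²·0.61] + 139.049 = 279.441 + 139.049 = 418.49.
Reliability = 418.49 / 572.149 = 0.731.

0.731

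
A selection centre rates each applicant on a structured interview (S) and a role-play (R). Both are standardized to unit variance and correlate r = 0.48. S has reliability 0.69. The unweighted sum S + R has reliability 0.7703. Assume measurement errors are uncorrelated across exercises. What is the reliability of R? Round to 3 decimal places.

0.630

Var(S+R) = 2 + 2·0.48 = 2.960.
True-score variance = ρ_S + ρ_R + 2·0.48, so 0.7703 = (0.69 + ρ_R + 0.96) / 2.960.
ρ_R = 0.7703·2.960 − 0.69 − 0.96 = 0.630.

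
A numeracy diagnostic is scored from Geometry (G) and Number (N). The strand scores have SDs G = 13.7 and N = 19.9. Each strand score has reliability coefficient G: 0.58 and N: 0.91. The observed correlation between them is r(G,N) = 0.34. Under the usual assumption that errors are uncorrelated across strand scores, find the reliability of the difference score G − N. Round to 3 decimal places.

Var(G−N) = 13.7² + 19.9² − 2·13.7·19.9·0.34 = 583.7 − 185.388 = 398.312.
Under uncorrelated errors the observed covariances equal the true-score covariances, so only the own-variance terms attenuate.
True-score variance = [13.7²·0.58 + 19.9²·0.91] − 185.388 = 469.229 − 185.388 = 283.841.
Reliability = 283.841 / 398.312 = 0.713.

0.713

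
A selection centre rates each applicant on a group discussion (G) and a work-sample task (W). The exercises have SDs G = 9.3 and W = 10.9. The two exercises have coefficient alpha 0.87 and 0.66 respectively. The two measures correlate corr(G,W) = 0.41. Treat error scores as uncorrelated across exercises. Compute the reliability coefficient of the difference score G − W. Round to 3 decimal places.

0.577

Var(G−W) = 9.3² + 10.9² − 2·9.3·10.9·0.41 = 205.3 − 83.1234 = 122.177.
With uncorrelated errors the cross-covariances are all true-score covariance, so they carry over unchanged; only the diagonal terms shrink to ρᵢσᵢ².
True-score variance = [9.3²·0.87 + 10.9²·0.66] − 83.1234 = 153.661 − 83.1234 = 70.5375.
Reliability = 70.5375 / 122.177 = 0.577.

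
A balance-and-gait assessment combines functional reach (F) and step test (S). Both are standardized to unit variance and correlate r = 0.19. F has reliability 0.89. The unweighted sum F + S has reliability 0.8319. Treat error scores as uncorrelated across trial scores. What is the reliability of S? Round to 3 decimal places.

0.710

Var(F+S) = 2 + 2·0.19 = 2.380.
True-score variance = ρ_F + ρ_S + 2·0.19, so 0.8319 = (0.89 + ρ_S + 0.38) / 2.380.
ρ_S = 0.8319·2.380 − 0.89 − 0.38 = 0.710.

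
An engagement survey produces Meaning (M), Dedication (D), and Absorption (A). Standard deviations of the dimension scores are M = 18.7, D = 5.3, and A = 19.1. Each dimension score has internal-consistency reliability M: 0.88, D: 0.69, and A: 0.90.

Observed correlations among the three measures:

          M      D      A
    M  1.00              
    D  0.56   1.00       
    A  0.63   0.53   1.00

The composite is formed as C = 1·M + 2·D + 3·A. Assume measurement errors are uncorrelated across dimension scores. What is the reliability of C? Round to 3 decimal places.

0.932

Var(C) = 18.7² + 2²·5.3² + 3²·19.1² + 2·[2·18.7·5.3·0.56 + 3·18.7·19.1·0.63 + 6·5.3·19.1·0.53] = 3745.34 + 2215.93 = 5961.27.
With uncorrelated errors the cross-covariances are all true-score covariance, so they carry over unchanged; only the diagonal terms shrink to ρᵢσᵢ².
True-score variance = [18.7²·0.88 + 2²·5.3²·0.69 + 3²·19.1²·0.90] + 2215.93 = 3340.22 + 2215.93 = 5556.15.
Reliability = 5556.15 / 5961.27 = 0.932.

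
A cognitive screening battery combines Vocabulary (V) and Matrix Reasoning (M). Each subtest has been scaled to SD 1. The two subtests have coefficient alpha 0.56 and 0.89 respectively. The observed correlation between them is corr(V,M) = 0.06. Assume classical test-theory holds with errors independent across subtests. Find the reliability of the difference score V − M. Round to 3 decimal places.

0.707

Var(V−M) = 1 + 1 − 2·0.06 = 2 − 0.12 = 1.88.
Because errors are independent across components, Cov(Tᵢ,Tⱼ) = Cov(Xᵢ,Xⱼ); the off-diagonal part of the true-score variance is the same as above.
True-score variance = [0.56 + 0.89] − 0.12 = 1.45 − 0.12 = 1.33.
Reliability = 1.33 / 1.88 = 0.707.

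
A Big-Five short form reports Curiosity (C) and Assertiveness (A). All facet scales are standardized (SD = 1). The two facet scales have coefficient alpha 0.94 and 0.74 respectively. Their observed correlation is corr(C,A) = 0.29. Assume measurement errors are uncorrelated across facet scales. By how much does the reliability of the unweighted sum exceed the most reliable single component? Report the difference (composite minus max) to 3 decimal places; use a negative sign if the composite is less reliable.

Var(sum) = 2 + 0.58 = 2.58; true-score variance = 1.68 + 0.58 = 2.26; composite reliability = 0.8760.
Max component reliability = 0.9400.
Difference = 0.8760 − 0.9400 = -0.064.

-0.064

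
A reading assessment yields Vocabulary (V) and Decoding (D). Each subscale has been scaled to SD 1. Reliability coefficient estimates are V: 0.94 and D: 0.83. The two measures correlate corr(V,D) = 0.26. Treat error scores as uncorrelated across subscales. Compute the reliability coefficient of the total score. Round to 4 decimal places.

Var(V+D) = 2 + 2·[0.26] = 2 + 0.52 = 2.52.
With uncorrelated errors the cross-covariances are all true-score covariance, so they carry over unchanged; only the diagonal terms shrink to ρᵢσᵢ².
True-score variance = [0.94 + 0.83] + 0.52 = 1.77 + 0.52 = 2.29.
Reliability = 2.29 / 2.52 = 0.9087.

0.9087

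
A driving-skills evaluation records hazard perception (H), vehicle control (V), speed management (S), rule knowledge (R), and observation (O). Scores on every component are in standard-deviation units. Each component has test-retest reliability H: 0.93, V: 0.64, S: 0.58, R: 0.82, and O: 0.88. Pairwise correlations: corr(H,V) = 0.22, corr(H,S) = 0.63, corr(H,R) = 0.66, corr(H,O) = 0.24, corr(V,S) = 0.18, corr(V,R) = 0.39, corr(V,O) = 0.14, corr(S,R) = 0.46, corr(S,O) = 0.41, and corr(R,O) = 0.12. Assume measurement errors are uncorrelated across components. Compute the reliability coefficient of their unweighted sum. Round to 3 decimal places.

0.903

Var(H+V+S+R+O) = 5 + 2·[0.22 + 0.63 + 0.66 + 0.24 + 0.18 + 0.39 + 0.14 + 0.46 + 0.41 + 0.12] = 5 + 6.9 = 11.9.
Under uncorrelated errors the observed covariances equal the true-score covariances, so only the own-variance terms attenuate.
True-score variance = [0.93 + 0.64 + 0.58 + 0.82 + 0.88] + 6.9 = 3.85 + 6.9 = 10.75.
Reliability = 10.75 / 11.9 = 0.903.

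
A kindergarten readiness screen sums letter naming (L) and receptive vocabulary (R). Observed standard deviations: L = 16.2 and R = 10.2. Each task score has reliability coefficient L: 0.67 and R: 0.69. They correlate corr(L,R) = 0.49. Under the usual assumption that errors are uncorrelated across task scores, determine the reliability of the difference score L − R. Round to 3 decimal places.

Var(L−R) = 16.2² + 10.2² − 2·16.2·10.2·0.49 = 366.48 − 161.935 = 204.545.
Because errors are independent across components, Cov(Tᵢ,Tⱼ) = Cov(Xᵢ,Xⱼ); the off-diagonal part of the true-score variance is the same as above.
True-score variance = [16.2²·0.67 + 10.2²·0.69] − 161.935 = 247.622 − 161.935 = 85.6872.
Reliability = 85.6872 / 204.545 = 0.419.

0.419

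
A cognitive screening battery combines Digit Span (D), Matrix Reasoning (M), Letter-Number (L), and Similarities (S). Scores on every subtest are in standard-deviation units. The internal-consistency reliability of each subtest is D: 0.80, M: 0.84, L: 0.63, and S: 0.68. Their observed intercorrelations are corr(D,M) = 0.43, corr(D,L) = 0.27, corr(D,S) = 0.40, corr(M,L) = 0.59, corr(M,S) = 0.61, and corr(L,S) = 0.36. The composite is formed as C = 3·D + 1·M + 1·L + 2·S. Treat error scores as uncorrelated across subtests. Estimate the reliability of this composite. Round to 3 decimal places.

Var(C) = 3² + 1 + 1 + 2² + 2·[3·0.43 + 3·0.27 + 6·0.40 + 0.59 + 2·0.61 + 2·0.36] = 15 + 14.06 = 29.06.
Under uncorrelated errors the observed covariances equal the true-score covariances, so only the own-variance terms attenuate.
True-score variance = [3²·0.80 + 0.84 + 0.63 + 2²·0.68] + 14.06 = 11.39 + 14.06 = 25.45.
Reliability = 25.45 / 29.06 = 0.876.

0.876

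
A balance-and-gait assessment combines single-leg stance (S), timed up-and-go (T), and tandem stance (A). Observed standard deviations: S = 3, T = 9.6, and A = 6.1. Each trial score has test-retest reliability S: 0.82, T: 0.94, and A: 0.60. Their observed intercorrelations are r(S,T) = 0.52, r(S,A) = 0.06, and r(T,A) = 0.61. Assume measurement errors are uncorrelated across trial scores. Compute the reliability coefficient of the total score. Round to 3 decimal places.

Var(S+T+A) = 3² + 9.6² + 6.1² + 2·[3·9.6·0.52 + 3·6.1·0.06 + 9.6·6.1·0.61] = 138.37 + 103.591 = 241.961.
Under uncorrelated errors the observed covariances equal the true-score covariances, so only the own-variance terms attenuate.
True-score variance = [3²·0.82 + 9.6²·0.94 + 6.1²·0.60] + 103.591 = 116.336 + 103.591 = 219.928.
Reliability = 219.928 / 241.961 = 0.909.

0.909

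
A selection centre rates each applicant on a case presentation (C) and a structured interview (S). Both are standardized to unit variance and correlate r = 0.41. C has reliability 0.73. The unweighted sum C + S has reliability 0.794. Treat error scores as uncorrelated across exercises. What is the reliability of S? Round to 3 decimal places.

Var(C+S) = 2 + 2·0.41 = 2.820.
True-score variance = ρ_C + ρ_S + 2·0.41, so 0.794 = (0.73 + ρ_S + 0.82) / 2.820.
ρ_S = 0.794·2.820 − 0.73 − 0.82 = 0.689.

0.689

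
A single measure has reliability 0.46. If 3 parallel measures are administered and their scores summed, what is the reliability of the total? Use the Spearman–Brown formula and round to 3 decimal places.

0.719

ρ_k = kρ / (1 + (k−1)ρ) = 3·0.46 / (1 + 2·0.46) = 1.380 / 1.920 = 0.719.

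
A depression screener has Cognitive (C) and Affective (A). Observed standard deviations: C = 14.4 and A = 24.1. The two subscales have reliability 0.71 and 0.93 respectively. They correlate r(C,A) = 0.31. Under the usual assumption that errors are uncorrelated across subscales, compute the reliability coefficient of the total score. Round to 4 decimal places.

Var(C+A) = 14.4² + 24.1² + 2·[14.4·24.1·0.31] = 788.17 + 215.165 = 1003.33.
Because errors are independent across components, Cov(Tᵢ,Tⱼ) = Cov(Xᵢ,Xⱼ); the off-diagonal part of the true-score variance is the same as above.
True-score variance = [14.4²·0.71 + 24.1²·0.93] + 215.165 = 687.379 + 215.165 = 902.544.
Reliability = 902.544 / 1003.33 = 0.8995.

0.8995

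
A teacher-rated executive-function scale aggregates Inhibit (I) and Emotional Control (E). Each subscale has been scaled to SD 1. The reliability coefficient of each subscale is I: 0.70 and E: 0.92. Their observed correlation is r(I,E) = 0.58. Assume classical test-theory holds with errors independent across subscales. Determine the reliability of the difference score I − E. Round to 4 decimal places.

Var(I−E) = 1 + 1 − 2·0.58 = 2 − 1.16 = 0.84.
With uncorrelated errors the cross-covariances are all true-score covariance, so they carry over unchanged; only the diagonal terms shrink to ρᵢσᵢ².
True-score variance = [0.70 + 0.92] − 1.16 = 1.62 − 1.16 = 0.46.
Reliability = 0.46 / 0.84 = 0.5476.

0.5476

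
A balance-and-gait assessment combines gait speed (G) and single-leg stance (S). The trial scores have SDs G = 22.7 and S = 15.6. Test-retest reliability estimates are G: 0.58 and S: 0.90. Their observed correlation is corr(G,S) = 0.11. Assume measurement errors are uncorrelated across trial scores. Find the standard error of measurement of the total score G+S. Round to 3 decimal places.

Var(total) = 758.65 + 77.9064 = 836.556.
True-score variance = 517.892 + 77.9064 = 595.799, so reliability = 0.7122.
Error variance = 836.556 − 595.799 = 240.758; SEM = √240.758 = 15.516.

15.516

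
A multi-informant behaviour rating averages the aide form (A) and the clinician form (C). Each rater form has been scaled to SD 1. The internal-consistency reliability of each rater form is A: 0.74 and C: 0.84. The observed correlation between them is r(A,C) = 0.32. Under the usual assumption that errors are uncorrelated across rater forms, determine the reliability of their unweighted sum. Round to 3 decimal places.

Var(A+C) = 2 + 2·[0.32] = 2 + 0.64 = 2.64.
Because errors are independent across components, Cov(Tᵢ,Tⱼ) = Cov(Xᵢ,Xⱼ); the off-diagonal part of the true-score variance is the same as above.
True-score variance = [0.74 + 0.84] + 0.64 = 1.58 + 0.64 = 2.22.
Reliability = 2.22 / 2.64 = 0.841.

0.841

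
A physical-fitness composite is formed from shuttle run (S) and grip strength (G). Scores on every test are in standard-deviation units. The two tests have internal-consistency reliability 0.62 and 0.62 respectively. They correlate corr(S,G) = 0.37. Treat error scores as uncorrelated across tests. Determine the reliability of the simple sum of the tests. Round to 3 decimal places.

Var(S+G) = 2 + 2·[0.37] = 2 + 0.74 = 2.74.
Under uncorrelated errors the observed covariances equal the true-score covariances, so only the own-variance terms attenuate.
True-score variance = [0.62 + 0.62] + 0.74 = 1.24 + 0.74 = 1.98.
Reliability = 1.98 / 2.74 = 0.723.

0.723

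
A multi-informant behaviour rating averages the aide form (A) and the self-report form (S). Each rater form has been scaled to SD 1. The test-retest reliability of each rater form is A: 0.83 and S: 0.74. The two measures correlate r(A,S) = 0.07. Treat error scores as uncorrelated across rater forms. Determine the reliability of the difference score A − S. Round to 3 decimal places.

0.769

Var(A−S) = 1 + 1 − 2·0.07 = 2 − 0.14 = 1.86.
Because errors are independent across components, Cov(Tᵢ,Tⱼ) = Cov(Xᵢ,Xⱼ); the off-diagonal part of the true-score variance is the same as above.
True-score variance = [0.83 + 0.74] − 0.14 = 1.57 − 0.14 = 1.43.
Reliability = 1.43 / 1.86 = 0.769.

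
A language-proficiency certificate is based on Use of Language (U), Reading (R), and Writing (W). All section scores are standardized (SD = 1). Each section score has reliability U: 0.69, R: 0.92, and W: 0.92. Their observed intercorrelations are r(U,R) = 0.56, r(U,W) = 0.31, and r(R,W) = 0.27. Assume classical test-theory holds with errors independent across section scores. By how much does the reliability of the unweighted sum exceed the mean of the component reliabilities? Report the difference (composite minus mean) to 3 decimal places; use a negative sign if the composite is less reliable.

Var(sum) = 3 + 2.28 = 5.28; true-score variance = 2.53 + 2.28 = 4.81; composite reliability = 0.9110.
Mean component reliability = 0.8433.
Difference = 0.9110 − 0.8433 = 0.068.

0.068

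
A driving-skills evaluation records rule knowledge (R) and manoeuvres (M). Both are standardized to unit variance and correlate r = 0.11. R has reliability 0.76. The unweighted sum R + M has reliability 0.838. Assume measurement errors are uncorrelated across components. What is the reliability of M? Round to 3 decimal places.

0.880

Var(R+M) = 2 + 2·0.11 = 2.220.
True-score variance = ρ_R + ρ_M + 2·0.11, so 0.838 = (0.76 + ρ_M + 0.22) / 2.220.
ρ_M = 0.838·2.220 − 0.76 − 0.22 = 0.880.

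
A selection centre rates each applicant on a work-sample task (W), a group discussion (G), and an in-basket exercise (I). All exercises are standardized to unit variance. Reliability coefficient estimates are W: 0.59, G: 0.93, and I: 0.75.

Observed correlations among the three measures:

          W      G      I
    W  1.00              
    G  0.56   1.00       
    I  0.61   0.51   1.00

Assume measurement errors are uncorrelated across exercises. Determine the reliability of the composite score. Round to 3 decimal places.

0.885

Var(W+G+I) = 3 + 2·[0.56 + 0.61 + 0.51] = 3 + 3.36 = 6.36.
With uncorrelated errors the cross-covariances are all true-score covariance, so they carry over unchanged; only the diagonal terms shrink to ρᵢσᵢ².
True-score variance = [0.59 + 0.93 + 0.75] + 3.36 = 2.27 + 3.36 = 5.63.
Reliability = 5.63 / 6.36 = 0.885.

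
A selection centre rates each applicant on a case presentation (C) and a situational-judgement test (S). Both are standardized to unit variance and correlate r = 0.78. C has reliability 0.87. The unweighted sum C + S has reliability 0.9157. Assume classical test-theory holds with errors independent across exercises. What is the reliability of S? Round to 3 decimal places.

0.830

Var(C+S) = 2 + 2·0.78 = 3.560.
True-score variance = ρ_C + ρ_S + 2·0.78, so 0.9157 = (0.87 + ρ_S + 1.56) / 3.560.
ρ_S = 0.9157·3.560 − 0.87 − 1.56 = 0.830.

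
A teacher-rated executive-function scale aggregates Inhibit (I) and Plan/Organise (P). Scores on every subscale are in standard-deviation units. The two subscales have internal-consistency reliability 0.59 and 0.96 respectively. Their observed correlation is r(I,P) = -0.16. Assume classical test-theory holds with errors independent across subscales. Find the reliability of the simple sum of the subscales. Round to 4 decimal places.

Var(I+P) = 2 + 2·[(-0.16)] = 2 − 0.32 = 1.68.
With uncorrelated errors the cross-covariances are all true-score covariance, so they carry over unchanged; only the diagonal terms shrink to ρᵢσᵢ².
True-score variance = [0.59 + 0.96] − 0.32 = 1.55 − 0.32 = 1.23.
Reliability = 1.23 / 1.68 = 0.7321.

0.7321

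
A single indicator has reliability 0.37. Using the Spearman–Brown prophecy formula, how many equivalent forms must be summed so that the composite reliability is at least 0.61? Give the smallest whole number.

3

k ≥ ρ*(1−ρ₁)/(ρ₁(1−ρ*)) = 0.61·0.63 / (0.37·0.39) = 2.663.
Smallest integer k = 3.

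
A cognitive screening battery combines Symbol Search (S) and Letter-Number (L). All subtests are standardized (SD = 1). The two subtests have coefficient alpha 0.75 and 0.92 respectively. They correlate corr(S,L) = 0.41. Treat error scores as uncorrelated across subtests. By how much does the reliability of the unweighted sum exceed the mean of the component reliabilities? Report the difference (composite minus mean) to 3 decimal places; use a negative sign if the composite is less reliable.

0.048

Var(sum) = 2 + 0.82 = 2.82; true-score variance = 1.67 + 0.82 = 2.49; composite reliability = 0.8830.
Mean component reliability = 0.8350.
Difference = 0.8830 − 0.8350 = 0.048.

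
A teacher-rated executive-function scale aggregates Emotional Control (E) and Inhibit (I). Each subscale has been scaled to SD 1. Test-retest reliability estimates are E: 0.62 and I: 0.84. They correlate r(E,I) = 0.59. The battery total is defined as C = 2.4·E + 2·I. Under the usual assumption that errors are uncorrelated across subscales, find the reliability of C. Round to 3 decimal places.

0.817

Var(C) = 2.4² + 2² + 2·[4.8·0.59] = 9.76 + 5.664 = 15.424.
With uncorrelated errors the cross-covariances are all true-score covariance, so they carry over unchanged; only the diagonal terms shrink to ρᵢσᵢ².
True-score variance = [2.4²·0.62 + 2²·0.84] + 5.664 = 6.9312 + 5.664 = 12.5952.
Reliability = 12.5952 / 15.424 = 0.817.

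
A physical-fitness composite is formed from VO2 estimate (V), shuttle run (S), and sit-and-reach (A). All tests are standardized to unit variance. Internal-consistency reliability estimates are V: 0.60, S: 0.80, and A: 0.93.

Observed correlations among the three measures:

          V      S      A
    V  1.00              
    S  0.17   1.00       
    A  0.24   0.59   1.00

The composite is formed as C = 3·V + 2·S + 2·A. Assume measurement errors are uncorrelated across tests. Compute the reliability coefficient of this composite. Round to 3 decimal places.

Var(C) = 3² + 2² + 2² + 2·[6·0.17 + 6·0.24 + 4·0.59] = 17 + 9.64 = 26.64.
Because errors are independent across components, Cov(Tᵢ,Tⱼ) = Cov(Xᵢ,Xⱼ); the off-diagonal part of the true-score variance is the same as above.
True-score variance = [3²·0.60 + 2²·0.80 + 2²·0.93] + 9.64 = 12.32 + 9.64 = 21.96.
Reliability = 21.96 / 26.64 = 0.824.

0.824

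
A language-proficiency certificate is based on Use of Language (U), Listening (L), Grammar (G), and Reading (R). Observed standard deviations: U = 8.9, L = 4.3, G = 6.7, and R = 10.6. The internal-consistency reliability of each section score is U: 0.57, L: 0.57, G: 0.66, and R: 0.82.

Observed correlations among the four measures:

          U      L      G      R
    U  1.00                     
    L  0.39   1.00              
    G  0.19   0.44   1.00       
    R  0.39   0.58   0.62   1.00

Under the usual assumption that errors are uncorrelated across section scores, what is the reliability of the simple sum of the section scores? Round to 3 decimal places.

Var(U+L+G+R) = 8.9² + 4.3² + 6.7² + 10.6² + 2·[8.9·4.3·0.39 + 8.9·6.7·0.19 + 8.9·10.6·0.39 + 4.3·6.7·0.44 + 4.3·10.6·0.58 + 6.7·10.6·0.62] = 254.95 + 292.386 = 547.336.
Because errors are independent across components, Cov(Tᵢ,Tⱼ) = Cov(Xᵢ,Xⱼ); the off-diagonal part of the true-score variance is the same as above.
True-score variance = [8.9²·0.57 + 4.3²·0.57 + 6.7²·0.66 + 10.6²·0.82] + 292.386 = 177.452 + 292.386 = 469.837.
Reliability = 469.837 / 547.336 = 0.858.

0.858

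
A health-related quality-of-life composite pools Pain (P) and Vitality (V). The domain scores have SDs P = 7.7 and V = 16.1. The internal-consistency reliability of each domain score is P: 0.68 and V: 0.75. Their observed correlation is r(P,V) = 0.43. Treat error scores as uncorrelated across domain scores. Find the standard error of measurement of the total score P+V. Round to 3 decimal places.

Var(total) = 318.5 + 106.614 = 425.114.
True-score variance = 234.725 + 106.614 = 341.339, so reliability = 0.8029.
Error variance = 425.114 − 341.339 = 83.7753; SEM = √83.7753 = 9.153.

9.153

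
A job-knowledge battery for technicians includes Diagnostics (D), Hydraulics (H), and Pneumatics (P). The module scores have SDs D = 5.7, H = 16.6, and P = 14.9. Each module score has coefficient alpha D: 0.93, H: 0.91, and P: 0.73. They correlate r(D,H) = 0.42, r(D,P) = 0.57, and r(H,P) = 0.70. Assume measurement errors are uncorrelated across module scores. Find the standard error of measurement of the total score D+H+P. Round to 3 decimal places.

Var(total) = 530.06 + 522.577 = 1052.64.
True-score variance = 443.043 + 522.577 = 965.62, so reliability = 0.9173.
Error variance = 1052.64 − 965.62 = 87.0174; SEM = √87.0174 = 9.328.

9.328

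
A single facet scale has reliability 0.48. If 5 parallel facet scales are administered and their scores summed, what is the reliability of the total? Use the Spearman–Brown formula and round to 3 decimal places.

0.822

ρ_k = kρ / (1 + (k−1)ρ) = 5·0.48 / (1 + 4·0.48) = 2.400 / 2.920 = 0.822.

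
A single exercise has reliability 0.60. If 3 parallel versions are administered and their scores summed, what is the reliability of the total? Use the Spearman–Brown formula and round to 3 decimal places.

0.818

ρ_k = kρ / (1 + (k−1)ρ) = 3·0.60 / (1 + 2·0.60) = 1.800 / 2.200 = 0.818.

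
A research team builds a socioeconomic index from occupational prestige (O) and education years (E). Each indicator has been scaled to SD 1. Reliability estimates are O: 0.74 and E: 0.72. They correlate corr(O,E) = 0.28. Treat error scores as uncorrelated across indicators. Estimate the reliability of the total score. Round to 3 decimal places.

Var(O+E) = 2 + 2·[0.28] = 2 + 0.56 = 2.56.
With uncorrelated errors the cross-covariances are all true-score covariance, so they carry over unchanged; only the diagonal terms shrink to ρᵢσᵢ².
True-score variance = [0.74 + 0.72] + 0.56 = 1.46 + 0.56 = 2.02.
Reliability = 2.02 / 2.56 = 0.789.

0.789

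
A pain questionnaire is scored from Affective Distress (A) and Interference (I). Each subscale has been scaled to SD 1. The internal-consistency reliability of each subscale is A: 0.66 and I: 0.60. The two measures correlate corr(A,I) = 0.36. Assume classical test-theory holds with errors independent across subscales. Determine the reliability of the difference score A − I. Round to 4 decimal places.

0.4219

Var(A−I) = 1 + 1 − 2·0.36 = 2 − 0.72 = 1.28.
Because errors are independent across components, Cov(Tᵢ,Tⱼ) = Cov(Xᵢ,Xⱼ); the off-diagonal part of the true-score variance is the same as above.
True-score variance = [0.66 + 0.60] − 0.72 = 1.26 − 0.72 = 0.54.
Reliability = 0.54 / 1.28 = 0.4219.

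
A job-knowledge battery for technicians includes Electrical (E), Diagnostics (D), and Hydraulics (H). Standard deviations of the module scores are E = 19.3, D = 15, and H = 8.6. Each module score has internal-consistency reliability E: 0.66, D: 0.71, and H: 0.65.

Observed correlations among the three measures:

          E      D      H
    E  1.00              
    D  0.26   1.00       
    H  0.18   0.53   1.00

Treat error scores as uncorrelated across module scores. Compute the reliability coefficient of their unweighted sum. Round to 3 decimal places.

0.786

Var(E+D+H) = 19.3² + 15² + 8.6² + 2·[19.3·15·0.26 + 19.3·8.6·0.18 + 15·8.6·0.53] = 671.45 + 347.033 = 1018.48.
With uncorrelated errors the cross-covariances are all true-score covariance, so they carry over unchanged; only the diagonal terms shrink to ρᵢσᵢ².
True-score variance = [19.3²·0.66 + 15²·0.71 + 8.6²·0.65] + 347.033 = 453.667 + 347.033 = 800.7.
Reliability = 800.7 / 1018.48 = 0.786.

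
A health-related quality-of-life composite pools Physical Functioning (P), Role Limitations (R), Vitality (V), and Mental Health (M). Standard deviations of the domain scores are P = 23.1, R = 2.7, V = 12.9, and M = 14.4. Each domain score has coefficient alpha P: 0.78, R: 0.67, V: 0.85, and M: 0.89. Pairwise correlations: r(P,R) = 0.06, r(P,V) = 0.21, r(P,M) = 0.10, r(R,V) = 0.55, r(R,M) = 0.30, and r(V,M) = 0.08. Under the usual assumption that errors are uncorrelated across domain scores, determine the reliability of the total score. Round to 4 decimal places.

0.8610

Var(P+R+V+M) = 23.1² + 2.7² + 12.9² + 14.4² + 2·[23.1·2.7·0.06 + 23.1·12.9·0.21 + 23.1·14.4·0.10 + 2.7·12.9·0.55 + 2.7·14.4·0.30 + 12.9·14.4·0.08] = 914.67 + 290.531 = 1205.2.
Under uncorrelated errors the observed covariances equal the true-score covariances, so only the own-variance terms attenuate.
True-score variance = [23.1²·0.78 + 2.7²·0.67 + 12.9²·0.85 + 14.4²·0.89] + 290.531 = 747.099 + 290.531 = 1037.63.
Reliability = 1037.63 / 1205.2 = 0.8610.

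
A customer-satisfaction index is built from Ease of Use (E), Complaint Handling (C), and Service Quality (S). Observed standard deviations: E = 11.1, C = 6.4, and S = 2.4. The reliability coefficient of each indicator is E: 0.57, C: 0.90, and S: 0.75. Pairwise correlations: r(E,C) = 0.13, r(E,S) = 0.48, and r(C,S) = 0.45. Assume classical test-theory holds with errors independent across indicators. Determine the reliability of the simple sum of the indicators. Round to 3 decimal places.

0.743

Var(E+C+S) = 11.1² + 6.4² + 2.4² + 2·[11.1·6.4·0.13 + 11.1·2.4·0.48 + 6.4·2.4·0.45] = 169.93 + 57.8688 = 227.799.
With uncorrelated errors the cross-covariances are all true-score covariance, so they carry over unchanged; only the diagonal terms shrink to ρᵢσᵢ².
True-score variance = [11.1²·0.57 + 6.4²·0.90 + 2.4²·0.75] + 57.8688 = 111.414 + 57.8688 = 169.282.
Reliability = 169.282 / 227.799 = 0.743.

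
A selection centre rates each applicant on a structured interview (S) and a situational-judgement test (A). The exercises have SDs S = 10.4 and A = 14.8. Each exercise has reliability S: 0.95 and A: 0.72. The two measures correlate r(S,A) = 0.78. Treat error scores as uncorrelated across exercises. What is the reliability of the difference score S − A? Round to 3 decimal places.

0.234

Var(S−A) = 10.4² + 14.8² − 2·10.4·14.8·0.78 = 327.2 − 240.115 = 87.0848.
Under uncorrelated errors the observed covariances equal the true-score covariances, so only the own-variance terms attenuate.
True-score variance = [10.4²·0.95 + 14.8²·0.72] − 240.115 = 260.461 − 240.115 = 20.3456.
Reliability = 20.3456 / 87.0848 = 0.234.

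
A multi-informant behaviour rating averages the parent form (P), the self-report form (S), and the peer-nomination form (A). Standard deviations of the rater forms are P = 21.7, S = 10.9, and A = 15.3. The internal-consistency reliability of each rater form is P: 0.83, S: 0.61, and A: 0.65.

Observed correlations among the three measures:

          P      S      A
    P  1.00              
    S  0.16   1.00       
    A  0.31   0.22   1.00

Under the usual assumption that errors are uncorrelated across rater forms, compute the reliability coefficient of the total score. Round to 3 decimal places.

0.823

Var(P+S+A) = 21.7² + 10.9² + 15.3² + 2·[21.7·10.9·0.16 + 21.7·15.3·0.31 + 10.9·15.3·0.22] = 823.79 + 354.915 = 1178.7.
Because errors are independent across components, Cov(Tᵢ,Tⱼ) = Cov(Xᵢ,Xⱼ); the off-diagonal part of the true-score variance is the same as above.
True-score variance = [21.7²·0.83 + 10.9²·0.61 + 15.3²·0.65] + 354.915 = 615.471 + 354.915 = 970.386.
Reliability = 970.386 / 1178.7 = 0.823.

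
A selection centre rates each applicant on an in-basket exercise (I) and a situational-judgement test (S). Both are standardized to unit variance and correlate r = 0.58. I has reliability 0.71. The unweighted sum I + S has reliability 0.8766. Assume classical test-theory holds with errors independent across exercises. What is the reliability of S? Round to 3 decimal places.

Var(I+S) = 2 + 2·0.58 = 3.160.
True-score variance = ρ_I + ρ_S + 2·0.58, so 0.8766 = (0.71 + ρ_S + 1.16) / 3.160.
ρ_S = 0.8766·3.160 − 0.71 − 1.16 = 0.900.

0.900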